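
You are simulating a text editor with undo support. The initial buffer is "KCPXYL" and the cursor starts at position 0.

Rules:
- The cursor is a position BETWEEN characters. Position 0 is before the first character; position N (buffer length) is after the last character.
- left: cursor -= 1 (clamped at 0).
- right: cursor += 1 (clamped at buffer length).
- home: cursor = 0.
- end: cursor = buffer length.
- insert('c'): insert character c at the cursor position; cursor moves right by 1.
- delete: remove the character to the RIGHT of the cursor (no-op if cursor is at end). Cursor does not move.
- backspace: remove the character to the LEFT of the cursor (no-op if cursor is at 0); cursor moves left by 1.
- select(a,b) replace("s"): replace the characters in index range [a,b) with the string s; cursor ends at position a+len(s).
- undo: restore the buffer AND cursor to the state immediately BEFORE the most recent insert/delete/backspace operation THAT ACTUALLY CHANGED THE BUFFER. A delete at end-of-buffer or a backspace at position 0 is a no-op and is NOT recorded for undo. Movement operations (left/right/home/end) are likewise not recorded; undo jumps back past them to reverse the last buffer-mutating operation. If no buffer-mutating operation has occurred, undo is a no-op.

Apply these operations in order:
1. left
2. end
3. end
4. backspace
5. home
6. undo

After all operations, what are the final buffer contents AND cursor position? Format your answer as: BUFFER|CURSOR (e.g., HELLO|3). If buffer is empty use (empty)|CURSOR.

Answer: KCPXYL|6

Derivation:
After op 1 (left): buf='KCPXYL' cursor=0
After op 2 (end): buf='KCPXYL' cursor=6
After op 3 (end): buf='KCPXYL' cursor=6
After op 4 (backspace): buf='KCPXY' cursor=5
After op 5 (home): buf='KCPXY' cursor=0
After op 6 (undo): buf='KCPXYL' cursor=6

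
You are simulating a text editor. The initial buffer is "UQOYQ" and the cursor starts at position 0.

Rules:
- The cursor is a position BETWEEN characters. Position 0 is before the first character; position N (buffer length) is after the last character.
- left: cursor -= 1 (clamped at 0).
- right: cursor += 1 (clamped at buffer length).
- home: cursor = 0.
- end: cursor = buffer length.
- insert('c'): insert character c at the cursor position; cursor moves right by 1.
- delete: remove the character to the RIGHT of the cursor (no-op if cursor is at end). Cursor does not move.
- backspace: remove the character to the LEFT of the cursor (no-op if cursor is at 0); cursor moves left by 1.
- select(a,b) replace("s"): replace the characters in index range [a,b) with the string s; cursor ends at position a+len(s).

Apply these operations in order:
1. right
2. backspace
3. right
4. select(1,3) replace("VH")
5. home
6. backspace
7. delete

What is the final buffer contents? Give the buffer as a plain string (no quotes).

After op 1 (right): buf='UQOYQ' cursor=1
After op 2 (backspace): buf='QOYQ' cursor=0
After op 3 (right): buf='QOYQ' cursor=1
After op 4 (select(1,3) replace("VH")): buf='QVHQ' cursor=3
After op 5 (home): buf='QVHQ' cursor=0
After op 6 (backspace): buf='QVHQ' cursor=0
After op 7 (delete): buf='VHQ' cursor=0

Answer: VHQ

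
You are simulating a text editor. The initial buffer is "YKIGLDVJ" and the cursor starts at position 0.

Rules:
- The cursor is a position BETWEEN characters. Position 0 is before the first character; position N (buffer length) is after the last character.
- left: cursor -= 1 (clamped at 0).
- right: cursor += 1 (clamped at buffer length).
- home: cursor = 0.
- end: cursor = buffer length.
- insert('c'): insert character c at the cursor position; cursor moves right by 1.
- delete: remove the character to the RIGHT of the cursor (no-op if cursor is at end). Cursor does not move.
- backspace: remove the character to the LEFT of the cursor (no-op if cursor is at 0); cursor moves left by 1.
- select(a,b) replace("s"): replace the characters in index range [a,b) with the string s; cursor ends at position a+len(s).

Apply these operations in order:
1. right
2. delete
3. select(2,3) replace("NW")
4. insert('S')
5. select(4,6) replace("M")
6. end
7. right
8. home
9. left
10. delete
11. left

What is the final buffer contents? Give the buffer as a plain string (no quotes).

After op 1 (right): buf='YKIGLDVJ' cursor=1
After op 2 (delete): buf='YIGLDVJ' cursor=1
After op 3 (select(2,3) replace("NW")): buf='YINWLDVJ' cursor=4
After op 4 (insert('S')): buf='YINWSLDVJ' cursor=5
After op 5 (select(4,6) replace("M")): buf='YINWMDVJ' cursor=5
After op 6 (end): buf='YINWMDVJ' cursor=8
After op 7 (right): buf='YINWMDVJ' cursor=8
After op 8 (home): buf='YINWMDVJ' cursor=0
After op 9 (left): buf='YINWMDVJ' cursor=0
After op 10 (delete): buf='INWMDVJ' cursor=0
After op 11 (left): buf='INWMDVJ' cursor=0

Answer: INWMDVJ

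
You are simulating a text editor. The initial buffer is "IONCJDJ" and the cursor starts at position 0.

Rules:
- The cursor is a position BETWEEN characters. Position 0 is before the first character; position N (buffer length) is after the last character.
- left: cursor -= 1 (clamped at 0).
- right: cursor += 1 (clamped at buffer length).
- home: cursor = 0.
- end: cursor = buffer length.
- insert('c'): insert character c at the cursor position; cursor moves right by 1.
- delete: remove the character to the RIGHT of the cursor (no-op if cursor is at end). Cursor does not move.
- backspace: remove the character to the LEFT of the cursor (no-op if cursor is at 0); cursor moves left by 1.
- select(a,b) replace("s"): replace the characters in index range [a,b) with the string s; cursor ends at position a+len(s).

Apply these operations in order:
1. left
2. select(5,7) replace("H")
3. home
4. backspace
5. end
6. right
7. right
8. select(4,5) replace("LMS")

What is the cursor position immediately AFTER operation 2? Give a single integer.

After op 1 (left): buf='IONCJDJ' cursor=0
After op 2 (select(5,7) replace("H")): buf='IONCJH' cursor=6

Answer: 6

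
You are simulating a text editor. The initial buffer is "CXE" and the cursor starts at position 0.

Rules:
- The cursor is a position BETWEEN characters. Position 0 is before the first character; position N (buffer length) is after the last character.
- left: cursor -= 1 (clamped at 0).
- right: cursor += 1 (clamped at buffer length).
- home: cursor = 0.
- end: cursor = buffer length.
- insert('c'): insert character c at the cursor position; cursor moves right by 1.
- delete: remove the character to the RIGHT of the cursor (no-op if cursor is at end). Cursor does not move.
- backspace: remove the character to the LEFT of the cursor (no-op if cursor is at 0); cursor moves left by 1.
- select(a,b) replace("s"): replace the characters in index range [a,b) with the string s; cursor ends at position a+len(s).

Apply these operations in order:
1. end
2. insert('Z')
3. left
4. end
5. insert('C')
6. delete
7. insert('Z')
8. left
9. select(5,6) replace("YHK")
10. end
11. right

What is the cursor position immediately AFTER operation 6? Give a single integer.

After op 1 (end): buf='CXE' cursor=3
After op 2 (insert('Z')): buf='CXEZ' cursor=4
After op 3 (left): buf='CXEZ' cursor=3
After op 4 (end): buf='CXEZ' cursor=4
After op 5 (insert('C')): buf='CXEZC' cursor=5
After op 6 (delete): buf='CXEZC' cursor=5

Answer: 5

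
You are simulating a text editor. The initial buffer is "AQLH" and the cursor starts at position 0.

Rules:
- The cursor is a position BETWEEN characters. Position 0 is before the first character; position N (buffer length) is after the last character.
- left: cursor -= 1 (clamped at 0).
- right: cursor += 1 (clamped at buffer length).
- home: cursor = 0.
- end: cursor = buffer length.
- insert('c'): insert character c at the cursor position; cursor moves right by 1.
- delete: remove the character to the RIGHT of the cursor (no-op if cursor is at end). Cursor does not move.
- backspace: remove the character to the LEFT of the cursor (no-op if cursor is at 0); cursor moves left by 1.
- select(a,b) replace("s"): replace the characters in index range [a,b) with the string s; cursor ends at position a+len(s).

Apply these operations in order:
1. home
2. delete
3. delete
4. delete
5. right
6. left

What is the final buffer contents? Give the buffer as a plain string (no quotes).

Answer: H

Derivation:
After op 1 (home): buf='AQLH' cursor=0
After op 2 (delete): buf='QLH' cursor=0
After op 3 (delete): buf='LH' cursor=0
After op 4 (delete): buf='H' cursor=0
After op 5 (right): buf='H' cursor=1
After op 6 (left): buf='H' cursor=0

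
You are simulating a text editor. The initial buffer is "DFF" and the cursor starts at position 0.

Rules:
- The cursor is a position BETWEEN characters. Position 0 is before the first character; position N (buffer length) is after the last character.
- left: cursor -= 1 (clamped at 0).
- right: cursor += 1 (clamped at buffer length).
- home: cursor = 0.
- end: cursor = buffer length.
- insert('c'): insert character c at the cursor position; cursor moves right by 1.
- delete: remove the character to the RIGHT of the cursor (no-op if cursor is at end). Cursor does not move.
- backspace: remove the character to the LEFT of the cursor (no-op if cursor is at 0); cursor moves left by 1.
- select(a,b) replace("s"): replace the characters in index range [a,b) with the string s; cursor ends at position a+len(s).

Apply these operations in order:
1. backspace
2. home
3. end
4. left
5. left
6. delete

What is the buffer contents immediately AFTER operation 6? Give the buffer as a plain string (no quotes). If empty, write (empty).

After op 1 (backspace): buf='DFF' cursor=0
After op 2 (home): buf='DFF' cursor=0
After op 3 (end): buf='DFF' cursor=3
After op 4 (left): buf='DFF' cursor=2
After op 5 (left): buf='DFF' cursor=1
After op 6 (delete): buf='DF' cursor=1

Answer: DF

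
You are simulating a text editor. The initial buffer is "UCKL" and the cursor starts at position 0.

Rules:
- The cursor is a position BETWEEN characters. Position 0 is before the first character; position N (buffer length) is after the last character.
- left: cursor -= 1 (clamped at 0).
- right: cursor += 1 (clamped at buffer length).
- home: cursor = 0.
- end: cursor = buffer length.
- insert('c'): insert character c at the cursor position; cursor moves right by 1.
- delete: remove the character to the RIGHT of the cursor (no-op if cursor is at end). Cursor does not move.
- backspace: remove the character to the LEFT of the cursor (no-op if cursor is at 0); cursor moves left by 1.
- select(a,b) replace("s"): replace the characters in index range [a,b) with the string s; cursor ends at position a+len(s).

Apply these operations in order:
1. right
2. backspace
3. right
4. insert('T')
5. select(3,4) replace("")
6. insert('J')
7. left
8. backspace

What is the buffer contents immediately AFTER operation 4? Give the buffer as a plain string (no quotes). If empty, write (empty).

Answer: CTKL

Derivation:
After op 1 (right): buf='UCKL' cursor=1
After op 2 (backspace): buf='CKL' cursor=0
After op 3 (right): buf='CKL' cursor=1
After op 4 (insert('T')): buf='CTKL' cursor=2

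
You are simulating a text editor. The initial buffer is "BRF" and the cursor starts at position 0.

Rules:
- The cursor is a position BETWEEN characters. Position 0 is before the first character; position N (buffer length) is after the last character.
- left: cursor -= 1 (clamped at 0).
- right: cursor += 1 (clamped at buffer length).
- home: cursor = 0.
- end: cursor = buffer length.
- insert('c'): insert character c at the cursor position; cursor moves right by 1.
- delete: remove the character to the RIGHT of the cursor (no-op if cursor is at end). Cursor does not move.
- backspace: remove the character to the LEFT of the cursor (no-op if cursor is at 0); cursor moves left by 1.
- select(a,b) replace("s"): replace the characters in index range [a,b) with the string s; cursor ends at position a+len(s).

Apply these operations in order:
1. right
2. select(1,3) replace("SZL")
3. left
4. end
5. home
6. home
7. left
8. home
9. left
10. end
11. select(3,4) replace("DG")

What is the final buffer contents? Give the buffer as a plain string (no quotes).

After op 1 (right): buf='BRF' cursor=1
After op 2 (select(1,3) replace("SZL")): buf='BSZL' cursor=4
After op 3 (left): buf='BSZL' cursor=3
After op 4 (end): buf='BSZL' cursor=4
After op 5 (home): buf='BSZL' cursor=0
After op 6 (home): buf='BSZL' cursor=0
After op 7 (left): buf='BSZL' cursor=0
After op 8 (home): buf='BSZL' cursor=0
After op 9 (left): buf='BSZL' cursor=0
After op 10 (end): buf='BSZL' cursor=4
After op 11 (select(3,4) replace("DG")): buf='BSZDG' cursor=5

Answer: BSZDG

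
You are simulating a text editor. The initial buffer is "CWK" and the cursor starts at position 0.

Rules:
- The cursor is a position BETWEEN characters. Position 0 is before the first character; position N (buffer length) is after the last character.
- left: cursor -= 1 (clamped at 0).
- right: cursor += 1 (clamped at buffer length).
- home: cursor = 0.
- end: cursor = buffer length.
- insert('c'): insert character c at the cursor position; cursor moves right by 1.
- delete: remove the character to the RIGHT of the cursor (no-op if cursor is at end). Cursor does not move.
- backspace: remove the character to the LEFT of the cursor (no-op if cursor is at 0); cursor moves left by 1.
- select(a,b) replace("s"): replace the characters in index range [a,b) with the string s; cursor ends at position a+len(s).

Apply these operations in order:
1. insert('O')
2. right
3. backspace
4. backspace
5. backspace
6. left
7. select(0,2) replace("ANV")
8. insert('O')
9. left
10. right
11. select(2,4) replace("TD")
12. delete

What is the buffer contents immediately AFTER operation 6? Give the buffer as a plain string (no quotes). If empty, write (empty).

Answer: WK

Derivation:
After op 1 (insert('O')): buf='OCWK' cursor=1
After op 2 (right): buf='OCWK' cursor=2
After op 3 (backspace): buf='OWK' cursor=1
After op 4 (backspace): buf='WK' cursor=0
After op 5 (backspace): buf='WK' cursor=0
After op 6 (left): buf='WK' cursor=0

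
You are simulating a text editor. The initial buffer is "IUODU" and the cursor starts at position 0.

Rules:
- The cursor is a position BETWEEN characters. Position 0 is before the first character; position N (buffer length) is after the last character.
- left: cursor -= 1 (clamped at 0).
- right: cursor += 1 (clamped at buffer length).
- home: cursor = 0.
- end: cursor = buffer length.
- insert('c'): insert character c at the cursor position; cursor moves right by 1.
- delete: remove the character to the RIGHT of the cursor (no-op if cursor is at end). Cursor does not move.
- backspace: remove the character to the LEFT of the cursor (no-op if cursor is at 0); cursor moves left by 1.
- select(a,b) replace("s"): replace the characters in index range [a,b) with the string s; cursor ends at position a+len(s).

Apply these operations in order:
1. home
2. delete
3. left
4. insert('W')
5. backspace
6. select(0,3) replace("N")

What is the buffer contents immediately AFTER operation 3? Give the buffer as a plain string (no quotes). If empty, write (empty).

Answer: UODU

Derivation:
After op 1 (home): buf='IUODU' cursor=0
After op 2 (delete): buf='UODU' cursor=0
After op 3 (left): buf='UODU' cursor=0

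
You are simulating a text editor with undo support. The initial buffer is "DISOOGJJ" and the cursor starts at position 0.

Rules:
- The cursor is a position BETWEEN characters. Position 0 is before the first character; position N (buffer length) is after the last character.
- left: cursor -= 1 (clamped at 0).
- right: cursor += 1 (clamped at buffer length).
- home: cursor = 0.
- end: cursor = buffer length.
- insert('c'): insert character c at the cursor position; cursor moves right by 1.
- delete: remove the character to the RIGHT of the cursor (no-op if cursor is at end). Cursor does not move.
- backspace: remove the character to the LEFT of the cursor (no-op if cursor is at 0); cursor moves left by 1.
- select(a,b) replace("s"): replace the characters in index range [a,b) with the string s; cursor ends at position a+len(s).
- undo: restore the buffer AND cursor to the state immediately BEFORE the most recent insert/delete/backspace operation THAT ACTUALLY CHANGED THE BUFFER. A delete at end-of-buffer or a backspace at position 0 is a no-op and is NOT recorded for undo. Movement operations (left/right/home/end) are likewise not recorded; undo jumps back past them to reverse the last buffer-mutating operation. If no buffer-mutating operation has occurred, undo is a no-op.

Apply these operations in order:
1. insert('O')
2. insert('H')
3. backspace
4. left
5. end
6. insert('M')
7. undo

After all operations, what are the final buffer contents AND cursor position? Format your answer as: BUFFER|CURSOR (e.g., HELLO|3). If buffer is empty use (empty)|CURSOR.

Answer: ODISOOGJJ|9

Derivation:
After op 1 (insert('O')): buf='ODISOOGJJ' cursor=1
After op 2 (insert('H')): buf='OHDISOOGJJ' cursor=2
After op 3 (backspace): buf='ODISOOGJJ' cursor=1
After op 4 (left): buf='ODISOOGJJ' cursor=0
After op 5 (end): buf='ODISOOGJJ' cursor=9
After op 6 (insert('M')): buf='ODISOOGJJM' cursor=10
After op 7 (undo): buf='ODISOOGJJ' cursor=9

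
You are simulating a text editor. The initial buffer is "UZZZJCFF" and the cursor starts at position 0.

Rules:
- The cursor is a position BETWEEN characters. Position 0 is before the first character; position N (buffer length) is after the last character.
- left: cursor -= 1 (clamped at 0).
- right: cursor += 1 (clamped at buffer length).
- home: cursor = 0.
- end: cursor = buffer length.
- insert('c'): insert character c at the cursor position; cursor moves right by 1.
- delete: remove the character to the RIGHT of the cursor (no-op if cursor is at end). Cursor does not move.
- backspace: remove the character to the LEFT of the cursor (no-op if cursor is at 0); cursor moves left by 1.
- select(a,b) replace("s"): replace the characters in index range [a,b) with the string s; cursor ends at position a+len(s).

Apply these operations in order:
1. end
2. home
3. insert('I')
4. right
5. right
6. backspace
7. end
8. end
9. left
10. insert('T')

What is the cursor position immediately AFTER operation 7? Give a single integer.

After op 1 (end): buf='UZZZJCFF' cursor=8
After op 2 (home): buf='UZZZJCFF' cursor=0
After op 3 (insert('I')): buf='IUZZZJCFF' cursor=1
After op 4 (right): buf='IUZZZJCFF' cursor=2
After op 5 (right): buf='IUZZZJCFF' cursor=3
After op 6 (backspace): buf='IUZZJCFF' cursor=2
After op 7 (end): buf='IUZZJCFF' cursor=8

Answer: 8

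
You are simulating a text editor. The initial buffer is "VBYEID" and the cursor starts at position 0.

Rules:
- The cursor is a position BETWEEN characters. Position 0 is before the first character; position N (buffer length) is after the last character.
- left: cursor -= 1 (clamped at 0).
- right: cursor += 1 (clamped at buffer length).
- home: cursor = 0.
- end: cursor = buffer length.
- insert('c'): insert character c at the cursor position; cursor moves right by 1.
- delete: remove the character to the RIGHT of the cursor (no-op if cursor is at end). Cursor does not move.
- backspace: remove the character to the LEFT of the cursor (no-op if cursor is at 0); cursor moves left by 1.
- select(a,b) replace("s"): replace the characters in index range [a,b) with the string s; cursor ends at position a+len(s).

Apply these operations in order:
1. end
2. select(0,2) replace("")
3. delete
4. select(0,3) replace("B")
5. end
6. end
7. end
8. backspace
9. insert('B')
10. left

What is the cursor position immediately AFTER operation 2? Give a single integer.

Answer: 0

Derivation:
After op 1 (end): buf='VBYEID' cursor=6
After op 2 (select(0,2) replace("")): buf='YEID' cursor=0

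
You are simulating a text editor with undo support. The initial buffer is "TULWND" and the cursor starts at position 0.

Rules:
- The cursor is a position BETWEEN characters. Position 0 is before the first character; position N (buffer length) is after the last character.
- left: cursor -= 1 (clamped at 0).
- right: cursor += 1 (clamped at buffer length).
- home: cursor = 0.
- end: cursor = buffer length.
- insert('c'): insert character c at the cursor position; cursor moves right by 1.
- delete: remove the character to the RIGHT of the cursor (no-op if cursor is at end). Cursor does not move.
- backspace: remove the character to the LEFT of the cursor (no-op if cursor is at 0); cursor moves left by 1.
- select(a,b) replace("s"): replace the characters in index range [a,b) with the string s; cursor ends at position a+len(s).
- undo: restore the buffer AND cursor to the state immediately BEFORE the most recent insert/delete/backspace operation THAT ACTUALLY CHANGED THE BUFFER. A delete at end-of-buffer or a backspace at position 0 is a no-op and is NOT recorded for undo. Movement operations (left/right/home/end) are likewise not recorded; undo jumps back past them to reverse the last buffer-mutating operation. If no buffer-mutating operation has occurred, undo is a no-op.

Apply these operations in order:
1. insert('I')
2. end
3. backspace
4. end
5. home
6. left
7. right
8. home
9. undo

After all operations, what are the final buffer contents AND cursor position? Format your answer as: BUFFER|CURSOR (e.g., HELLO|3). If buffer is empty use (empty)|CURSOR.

Answer: ITULWND|7

Derivation:
After op 1 (insert('I')): buf='ITULWND' cursor=1
After op 2 (end): buf='ITULWND' cursor=7
After op 3 (backspace): buf='ITULWN' cursor=6
After op 4 (end): buf='ITULWN' cursor=6
After op 5 (home): buf='ITULWN' cursor=0
After op 6 (left): buf='ITULWN' cursor=0
After op 7 (right): buf='ITULWN' cursor=1
After op 8 (home): buf='ITULWN' cursor=0
After op 9 (undo): buf='ITULWND' cursor=7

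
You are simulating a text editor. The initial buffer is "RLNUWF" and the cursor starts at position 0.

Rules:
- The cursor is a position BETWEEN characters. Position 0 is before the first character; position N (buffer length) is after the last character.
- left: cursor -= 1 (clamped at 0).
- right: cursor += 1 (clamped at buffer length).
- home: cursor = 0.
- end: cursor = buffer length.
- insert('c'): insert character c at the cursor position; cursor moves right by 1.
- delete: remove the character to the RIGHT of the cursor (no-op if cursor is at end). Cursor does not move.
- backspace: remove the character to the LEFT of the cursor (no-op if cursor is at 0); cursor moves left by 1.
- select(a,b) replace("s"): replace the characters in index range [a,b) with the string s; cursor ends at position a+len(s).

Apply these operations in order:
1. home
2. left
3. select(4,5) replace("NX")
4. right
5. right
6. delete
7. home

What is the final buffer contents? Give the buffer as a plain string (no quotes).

After op 1 (home): buf='RLNUWF' cursor=0
After op 2 (left): buf='RLNUWF' cursor=0
After op 3 (select(4,5) replace("NX")): buf='RLNUNXF' cursor=6
After op 4 (right): buf='RLNUNXF' cursor=7
After op 5 (right): buf='RLNUNXF' cursor=7
After op 6 (delete): buf='RLNUNXF' cursor=7
After op 7 (home): buf='RLNUNXF' cursor=0

Answer: RLNUNXF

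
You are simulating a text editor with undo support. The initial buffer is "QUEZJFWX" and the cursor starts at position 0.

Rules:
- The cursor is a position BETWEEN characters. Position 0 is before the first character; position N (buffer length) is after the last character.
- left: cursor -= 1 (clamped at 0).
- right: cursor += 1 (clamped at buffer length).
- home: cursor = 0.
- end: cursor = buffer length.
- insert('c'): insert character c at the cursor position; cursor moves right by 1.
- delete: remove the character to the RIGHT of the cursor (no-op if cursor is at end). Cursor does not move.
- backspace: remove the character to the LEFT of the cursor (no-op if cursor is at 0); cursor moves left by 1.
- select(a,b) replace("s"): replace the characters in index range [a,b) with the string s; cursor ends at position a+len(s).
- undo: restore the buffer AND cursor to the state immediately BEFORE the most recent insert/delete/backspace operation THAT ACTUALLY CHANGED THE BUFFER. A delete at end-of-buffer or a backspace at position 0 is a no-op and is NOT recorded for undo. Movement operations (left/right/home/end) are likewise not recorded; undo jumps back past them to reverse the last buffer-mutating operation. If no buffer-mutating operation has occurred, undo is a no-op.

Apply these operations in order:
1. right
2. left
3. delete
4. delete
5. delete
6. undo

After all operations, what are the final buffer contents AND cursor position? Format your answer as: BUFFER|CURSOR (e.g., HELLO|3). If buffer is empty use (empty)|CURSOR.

Answer: EZJFWX|0

Derivation:
After op 1 (right): buf='QUEZJFWX' cursor=1
After op 2 (left): buf='QUEZJFWX' cursor=0
After op 3 (delete): buf='UEZJFWX' cursor=0
After op 4 (delete): buf='EZJFWX' cursor=0
After op 5 (delete): buf='ZJFWX' cursor=0
After op 6 (undo): buf='EZJFWX' cursor=0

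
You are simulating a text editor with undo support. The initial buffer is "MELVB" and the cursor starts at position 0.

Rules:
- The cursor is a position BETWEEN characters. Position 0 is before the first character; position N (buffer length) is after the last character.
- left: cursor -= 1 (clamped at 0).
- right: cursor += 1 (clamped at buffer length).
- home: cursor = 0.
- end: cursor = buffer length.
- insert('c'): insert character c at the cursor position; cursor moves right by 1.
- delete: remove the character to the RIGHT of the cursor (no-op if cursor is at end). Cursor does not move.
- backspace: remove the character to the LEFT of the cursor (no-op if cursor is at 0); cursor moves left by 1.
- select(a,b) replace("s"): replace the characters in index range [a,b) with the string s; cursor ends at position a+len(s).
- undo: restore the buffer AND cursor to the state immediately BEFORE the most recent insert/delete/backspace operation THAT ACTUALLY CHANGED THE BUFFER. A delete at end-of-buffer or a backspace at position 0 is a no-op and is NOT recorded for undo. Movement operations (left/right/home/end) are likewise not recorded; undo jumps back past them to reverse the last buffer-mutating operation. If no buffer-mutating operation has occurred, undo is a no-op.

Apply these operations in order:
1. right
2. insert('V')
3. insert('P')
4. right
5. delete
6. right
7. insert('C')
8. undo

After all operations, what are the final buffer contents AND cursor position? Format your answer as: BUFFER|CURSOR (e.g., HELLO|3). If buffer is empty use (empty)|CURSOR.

After op 1 (right): buf='MELVB' cursor=1
After op 2 (insert('V')): buf='MVELVB' cursor=2
After op 3 (insert('P')): buf='MVPELVB' cursor=3
After op 4 (right): buf='MVPELVB' cursor=4
After op 5 (delete): buf='MVPEVB' cursor=4
After op 6 (right): buf='MVPEVB' cursor=5
After op 7 (insert('C')): buf='MVPEVCB' cursor=6
After op 8 (undo): buf='MVPEVB' cursor=5

Answer: MVPEVB|5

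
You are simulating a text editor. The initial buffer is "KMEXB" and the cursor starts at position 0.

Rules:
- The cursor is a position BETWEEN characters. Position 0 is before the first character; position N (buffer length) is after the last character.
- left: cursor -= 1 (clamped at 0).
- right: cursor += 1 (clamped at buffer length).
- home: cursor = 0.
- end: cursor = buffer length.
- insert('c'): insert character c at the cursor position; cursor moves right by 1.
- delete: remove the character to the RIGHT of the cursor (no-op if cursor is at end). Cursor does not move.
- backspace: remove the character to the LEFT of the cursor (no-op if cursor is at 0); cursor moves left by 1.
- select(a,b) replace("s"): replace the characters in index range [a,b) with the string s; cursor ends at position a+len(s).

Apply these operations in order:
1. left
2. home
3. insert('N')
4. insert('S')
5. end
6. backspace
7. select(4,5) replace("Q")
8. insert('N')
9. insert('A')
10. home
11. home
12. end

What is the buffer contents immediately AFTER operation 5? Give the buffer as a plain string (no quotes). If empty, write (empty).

Answer: NSKMEXB

Derivation:
After op 1 (left): buf='KMEXB' cursor=0
After op 2 (home): buf='KMEXB' cursor=0
After op 3 (insert('N')): buf='NKMEXB' cursor=1
After op 4 (insert('S')): buf='NSKMEXB' cursor=2
After op 5 (end): buf='NSKMEXB' cursor=7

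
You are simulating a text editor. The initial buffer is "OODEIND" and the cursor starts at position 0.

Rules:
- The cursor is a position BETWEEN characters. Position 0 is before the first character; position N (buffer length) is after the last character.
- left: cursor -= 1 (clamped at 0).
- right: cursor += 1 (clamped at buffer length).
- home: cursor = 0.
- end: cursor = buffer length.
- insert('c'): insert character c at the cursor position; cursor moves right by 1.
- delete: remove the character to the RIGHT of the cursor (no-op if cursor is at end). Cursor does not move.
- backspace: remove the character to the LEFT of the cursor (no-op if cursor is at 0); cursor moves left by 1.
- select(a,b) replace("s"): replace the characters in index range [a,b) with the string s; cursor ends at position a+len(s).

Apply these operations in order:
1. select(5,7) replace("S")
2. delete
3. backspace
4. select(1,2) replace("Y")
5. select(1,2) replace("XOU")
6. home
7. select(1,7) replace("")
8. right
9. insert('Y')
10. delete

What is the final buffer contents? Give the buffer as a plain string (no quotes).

Answer: OY

Derivation:
After op 1 (select(5,7) replace("S")): buf='OODEIS' cursor=6
After op 2 (delete): buf='OODEIS' cursor=6
After op 3 (backspace): buf='OODEI' cursor=5
After op 4 (select(1,2) replace("Y")): buf='OYDEI' cursor=2
After op 5 (select(1,2) replace("XOU")): buf='OXOUDEI' cursor=4
After op 6 (home): buf='OXOUDEI' cursor=0
After op 7 (select(1,7) replace("")): buf='O' cursor=1
After op 8 (right): buf='O' cursor=1
After op 9 (insert('Y')): buf='OY' cursor=2
After op 10 (delete): buf='OY' cursor=2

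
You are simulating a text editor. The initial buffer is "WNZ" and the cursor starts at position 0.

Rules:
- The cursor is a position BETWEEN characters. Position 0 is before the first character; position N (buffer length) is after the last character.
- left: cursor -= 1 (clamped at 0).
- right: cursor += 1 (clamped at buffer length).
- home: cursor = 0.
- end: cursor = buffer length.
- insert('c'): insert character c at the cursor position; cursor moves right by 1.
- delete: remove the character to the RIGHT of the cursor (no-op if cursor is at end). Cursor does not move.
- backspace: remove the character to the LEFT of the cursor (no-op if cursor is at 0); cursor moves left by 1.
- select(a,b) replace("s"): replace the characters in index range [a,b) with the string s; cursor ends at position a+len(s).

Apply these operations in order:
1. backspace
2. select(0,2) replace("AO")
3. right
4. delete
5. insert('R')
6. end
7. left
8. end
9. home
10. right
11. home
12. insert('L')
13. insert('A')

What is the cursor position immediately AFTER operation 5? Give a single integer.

After op 1 (backspace): buf='WNZ' cursor=0
After op 2 (select(0,2) replace("AO")): buf='AOZ' cursor=2
After op 3 (right): buf='AOZ' cursor=3
After op 4 (delete): buf='AOZ' cursor=3
After op 5 (insert('R')): buf='AOZR' cursor=4

Answer: 4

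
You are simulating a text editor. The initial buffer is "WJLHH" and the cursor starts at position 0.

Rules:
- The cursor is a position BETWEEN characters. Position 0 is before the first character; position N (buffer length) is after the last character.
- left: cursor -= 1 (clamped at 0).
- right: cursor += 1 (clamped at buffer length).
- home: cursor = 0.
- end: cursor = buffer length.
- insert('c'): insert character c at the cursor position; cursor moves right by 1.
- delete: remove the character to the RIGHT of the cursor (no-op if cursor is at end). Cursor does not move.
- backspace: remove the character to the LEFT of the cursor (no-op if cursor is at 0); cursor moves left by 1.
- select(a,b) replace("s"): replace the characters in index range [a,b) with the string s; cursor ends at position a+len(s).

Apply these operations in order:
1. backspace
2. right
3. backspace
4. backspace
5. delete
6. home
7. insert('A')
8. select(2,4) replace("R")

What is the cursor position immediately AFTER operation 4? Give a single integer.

After op 1 (backspace): buf='WJLHH' cursor=0
After op 2 (right): buf='WJLHH' cursor=1
After op 3 (backspace): buf='JLHH' cursor=0
After op 4 (backspace): buf='JLHH' cursor=0

Answer: 0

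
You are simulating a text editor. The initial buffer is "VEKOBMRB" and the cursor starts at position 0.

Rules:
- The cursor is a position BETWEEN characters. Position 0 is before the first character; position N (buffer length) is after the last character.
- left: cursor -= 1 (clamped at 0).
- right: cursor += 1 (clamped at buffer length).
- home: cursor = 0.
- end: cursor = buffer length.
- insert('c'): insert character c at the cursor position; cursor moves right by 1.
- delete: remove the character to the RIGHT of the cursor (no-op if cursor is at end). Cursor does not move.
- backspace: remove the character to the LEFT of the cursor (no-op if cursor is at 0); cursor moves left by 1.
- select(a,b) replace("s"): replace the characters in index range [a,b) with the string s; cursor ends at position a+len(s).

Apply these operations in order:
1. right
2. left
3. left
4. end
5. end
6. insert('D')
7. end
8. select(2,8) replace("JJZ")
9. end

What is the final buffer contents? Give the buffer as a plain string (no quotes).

After op 1 (right): buf='VEKOBMRB' cursor=1
After op 2 (left): buf='VEKOBMRB' cursor=0
After op 3 (left): buf='VEKOBMRB' cursor=0
After op 4 (end): buf='VEKOBMRB' cursor=8
After op 5 (end): buf='VEKOBMRB' cursor=8
After op 6 (insert('D')): buf='VEKOBMRBD' cursor=9
After op 7 (end): buf='VEKOBMRBD' cursor=9
After op 8 (select(2,8) replace("JJZ")): buf='VEJJZD' cursor=5
After op 9 (end): buf='VEJJZD' cursor=6

Answer: VEJJZD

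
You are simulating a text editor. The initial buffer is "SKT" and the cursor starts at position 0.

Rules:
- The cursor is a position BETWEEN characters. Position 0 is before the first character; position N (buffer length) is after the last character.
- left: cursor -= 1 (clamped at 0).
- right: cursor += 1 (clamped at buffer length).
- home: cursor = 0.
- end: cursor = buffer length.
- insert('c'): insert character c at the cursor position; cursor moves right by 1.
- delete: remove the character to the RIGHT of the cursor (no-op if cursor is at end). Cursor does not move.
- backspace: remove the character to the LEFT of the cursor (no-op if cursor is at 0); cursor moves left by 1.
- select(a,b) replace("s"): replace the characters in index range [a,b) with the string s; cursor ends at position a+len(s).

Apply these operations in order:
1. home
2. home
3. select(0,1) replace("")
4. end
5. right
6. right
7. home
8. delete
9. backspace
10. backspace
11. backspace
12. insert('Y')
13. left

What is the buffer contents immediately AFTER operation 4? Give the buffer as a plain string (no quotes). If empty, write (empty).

Answer: KT

Derivation:
After op 1 (home): buf='SKT' cursor=0
After op 2 (home): buf='SKT' cursor=0
After op 3 (select(0,1) replace("")): buf='KT' cursor=0
After op 4 (end): buf='KT' cursor=2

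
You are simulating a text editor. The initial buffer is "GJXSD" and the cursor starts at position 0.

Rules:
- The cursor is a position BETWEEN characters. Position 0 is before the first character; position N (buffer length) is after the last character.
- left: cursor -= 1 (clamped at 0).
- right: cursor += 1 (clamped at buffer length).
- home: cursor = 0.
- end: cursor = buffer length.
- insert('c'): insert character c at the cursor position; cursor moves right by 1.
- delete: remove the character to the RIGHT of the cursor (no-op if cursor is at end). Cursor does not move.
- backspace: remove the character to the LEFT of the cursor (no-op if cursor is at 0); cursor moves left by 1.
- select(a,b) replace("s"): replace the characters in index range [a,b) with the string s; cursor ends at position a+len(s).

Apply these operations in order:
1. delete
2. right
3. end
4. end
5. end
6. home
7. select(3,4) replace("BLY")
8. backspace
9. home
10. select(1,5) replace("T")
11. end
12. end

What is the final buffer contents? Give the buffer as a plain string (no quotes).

Answer: JT

Derivation:
After op 1 (delete): buf='JXSD' cursor=0
After op 2 (right): buf='JXSD' cursor=1
After op 3 (end): buf='JXSD' cursor=4
After op 4 (end): buf='JXSD' cursor=4
After op 5 (end): buf='JXSD' cursor=4
After op 6 (home): buf='JXSD' cursor=0
After op 7 (select(3,4) replace("BLY")): buf='JXSBLY' cursor=6
After op 8 (backspace): buf='JXSBL' cursor=5
After op 9 (home): buf='JXSBL' cursor=0
After op 10 (select(1,5) replace("T")): buf='JT' cursor=2
After op 11 (end): buf='JT' cursor=2
After op 12 (end): buf='JT' cursor=2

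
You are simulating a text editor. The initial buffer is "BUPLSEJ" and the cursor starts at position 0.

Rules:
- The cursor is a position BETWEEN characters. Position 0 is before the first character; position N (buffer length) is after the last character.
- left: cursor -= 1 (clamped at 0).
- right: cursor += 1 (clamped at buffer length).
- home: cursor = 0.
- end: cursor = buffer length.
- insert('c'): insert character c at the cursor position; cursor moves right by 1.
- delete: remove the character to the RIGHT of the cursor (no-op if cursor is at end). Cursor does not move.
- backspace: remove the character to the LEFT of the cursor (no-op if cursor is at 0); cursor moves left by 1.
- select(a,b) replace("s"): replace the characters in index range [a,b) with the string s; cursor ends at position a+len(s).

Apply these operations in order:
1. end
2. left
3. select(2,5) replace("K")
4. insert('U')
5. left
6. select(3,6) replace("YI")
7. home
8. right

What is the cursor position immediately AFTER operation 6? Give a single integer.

Answer: 5

Derivation:
After op 1 (end): buf='BUPLSEJ' cursor=7
After op 2 (left): buf='BUPLSEJ' cursor=6
After op 3 (select(2,5) replace("K")): buf='BUKEJ' cursor=3
After op 4 (insert('U')): buf='BUKUEJ' cursor=4
After op 5 (left): buf='BUKUEJ' cursor=3
After op 6 (select(3,6) replace("YI")): buf='BUKYI' cursor=5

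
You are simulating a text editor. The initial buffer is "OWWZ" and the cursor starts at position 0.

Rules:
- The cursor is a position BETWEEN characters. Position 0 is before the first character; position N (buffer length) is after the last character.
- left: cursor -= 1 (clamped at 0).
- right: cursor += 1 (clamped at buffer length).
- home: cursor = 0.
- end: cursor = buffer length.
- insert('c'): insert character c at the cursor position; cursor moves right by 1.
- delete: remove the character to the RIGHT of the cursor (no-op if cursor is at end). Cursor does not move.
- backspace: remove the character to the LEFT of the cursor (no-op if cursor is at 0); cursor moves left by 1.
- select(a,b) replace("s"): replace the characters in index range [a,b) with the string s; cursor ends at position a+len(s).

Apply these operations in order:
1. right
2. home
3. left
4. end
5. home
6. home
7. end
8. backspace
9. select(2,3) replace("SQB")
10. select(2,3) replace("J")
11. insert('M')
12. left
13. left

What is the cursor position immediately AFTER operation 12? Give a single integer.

Answer: 3

Derivation:
After op 1 (right): buf='OWWZ' cursor=1
After op 2 (home): buf='OWWZ' cursor=0
After op 3 (left): buf='OWWZ' cursor=0
After op 4 (end): buf='OWWZ' cursor=4
After op 5 (home): buf='OWWZ' cursor=0
After op 6 (home): buf='OWWZ' cursor=0
After op 7 (end): buf='OWWZ' cursor=4
After op 8 (backspace): buf='OWW' cursor=3
After op 9 (select(2,3) replace("SQB")): buf='OWSQB' cursor=5
After op 10 (select(2,3) replace("J")): buf='OWJQB' cursor=3
After op 11 (insert('M')): buf='OWJMQB' cursor=4
After op 12 (left): buf='OWJMQB' cursor=3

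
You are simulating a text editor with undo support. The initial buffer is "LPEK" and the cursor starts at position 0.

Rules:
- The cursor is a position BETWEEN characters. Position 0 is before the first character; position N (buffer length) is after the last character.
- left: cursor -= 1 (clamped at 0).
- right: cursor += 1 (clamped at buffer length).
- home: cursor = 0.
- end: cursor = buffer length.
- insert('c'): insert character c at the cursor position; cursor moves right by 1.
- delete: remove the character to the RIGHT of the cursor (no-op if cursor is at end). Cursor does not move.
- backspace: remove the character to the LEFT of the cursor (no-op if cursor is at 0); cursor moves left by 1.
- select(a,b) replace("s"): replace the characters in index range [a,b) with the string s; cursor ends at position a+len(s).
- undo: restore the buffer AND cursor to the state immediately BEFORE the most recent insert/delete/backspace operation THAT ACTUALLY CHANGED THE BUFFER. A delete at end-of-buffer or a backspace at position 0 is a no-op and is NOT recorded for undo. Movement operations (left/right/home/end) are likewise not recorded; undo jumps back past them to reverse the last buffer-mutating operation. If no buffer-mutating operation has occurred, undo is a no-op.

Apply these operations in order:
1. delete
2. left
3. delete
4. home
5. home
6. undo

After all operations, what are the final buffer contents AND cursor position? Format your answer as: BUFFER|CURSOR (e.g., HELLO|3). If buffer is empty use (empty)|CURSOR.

Answer: PEK|0

Derivation:
After op 1 (delete): buf='PEK' cursor=0
After op 2 (left): buf='PEK' cursor=0
After op 3 (delete): buf='EK' cursor=0
After op 4 (home): buf='EK' cursor=0
After op 5 (home): buf='EK' cursor=0
After op 6 (undo): buf='PEK' cursor=0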